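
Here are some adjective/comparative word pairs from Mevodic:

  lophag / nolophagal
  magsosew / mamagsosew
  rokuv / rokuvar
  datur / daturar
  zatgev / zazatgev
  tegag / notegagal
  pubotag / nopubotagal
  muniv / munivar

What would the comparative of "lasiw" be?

lasiwar

muniv and zatgev both end in -v yet inflect differently (munivar, zazatgev), so the final letter is not what conditions the rule; the last vowel is.
"lasiw" has last vowel 'i'. The one such stem in the data (muniv → munivar) adds -ar, so the same rule applies.
The other patterns: stems whose last vowel is 'a' add no- … -al around the stem; stems whose last vowel is 'e' repeat the first consonant+vowel as a prefix.
So lasiw → lasiwar.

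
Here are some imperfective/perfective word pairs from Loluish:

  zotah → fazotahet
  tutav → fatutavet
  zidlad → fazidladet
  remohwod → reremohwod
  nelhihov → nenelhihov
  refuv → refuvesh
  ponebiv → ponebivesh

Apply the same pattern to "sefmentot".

sesefmentot

zidlad and remohwod both end in -d yet inflect differently (fazidladet, reremohwod), so the final letter is not what conditions the rule; the last vowel is.
"sefmentot" has last vowel 'o'. The stems whose last vowel is 'o' (remohwod → reremohwod, nelhihov → nenelhihov) repeat the first consonant+vowel as a prefix.
The other patterns: stems whose last vowel is 'a' add fa- … -et around the stem; stems whose last vowel is 'i' or 'u' add -esh.
So sefmentot → sesefmentot.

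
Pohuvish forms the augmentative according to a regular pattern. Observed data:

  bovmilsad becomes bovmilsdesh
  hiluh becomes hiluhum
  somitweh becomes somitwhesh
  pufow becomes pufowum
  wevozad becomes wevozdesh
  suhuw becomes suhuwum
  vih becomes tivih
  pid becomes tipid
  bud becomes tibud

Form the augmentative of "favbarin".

vih and hiluh both end in -h yet inflect differently (tivih, hiluhum), so the final letter is not what conditions the rule; the number of vowels is.
"favbarin" has 3 vowels. The stems with 3 vowels (bovmilsad → bovmilsdesh, somitweh → somitwhesh, wevozad → wevozdesh) delete the last vowel and add -esh.
So favbarin → favbarnesh.

favbarnesh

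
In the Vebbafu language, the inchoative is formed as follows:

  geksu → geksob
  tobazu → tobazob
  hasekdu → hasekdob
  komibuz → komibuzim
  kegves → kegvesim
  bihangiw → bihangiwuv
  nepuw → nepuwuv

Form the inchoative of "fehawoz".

"fehawoz" ends in -z. The one such stem in the data (komibuz → komibuzim) adds -im, so the same rule applies.
So fehawoz → fehawozim.

fehawozim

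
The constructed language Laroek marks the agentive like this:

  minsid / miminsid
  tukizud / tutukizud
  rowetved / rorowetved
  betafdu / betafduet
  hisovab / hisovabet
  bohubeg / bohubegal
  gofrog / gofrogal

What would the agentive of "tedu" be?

"tedu" ends in -u. The one such stem in the data (betafdu → betafduet) adds -et, so the same rule applies.
So tedu → teduet.

teduet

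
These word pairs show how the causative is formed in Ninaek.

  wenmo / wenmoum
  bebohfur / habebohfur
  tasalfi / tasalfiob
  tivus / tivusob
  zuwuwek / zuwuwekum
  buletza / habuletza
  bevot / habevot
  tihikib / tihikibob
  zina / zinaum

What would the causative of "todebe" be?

todebeob

buletza and zina both end in -a yet inflect differently (habuletza, zinaum), so the final letter is not what conditions the rule; the first letter is.
"todebe" begins with t-. The stems beginning with t- (tihikib → tihikibob, tivus → tivusob, tasalfi → tasalfiob) add -ob.
So todebe → todebeob.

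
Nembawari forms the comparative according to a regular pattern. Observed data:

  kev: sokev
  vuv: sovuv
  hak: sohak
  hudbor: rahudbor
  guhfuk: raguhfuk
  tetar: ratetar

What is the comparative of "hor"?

sohor

hak and guhfuk both end in -k yet inflect differently (sohak, raguhfuk), so the final letter is not what conditions the rule; the number of vowels is.
"hor" has 1 vowel. The stems with 1 vowel (kev → sokev, vuv → sovuv, hak → sohak) add the prefix so-.
So hor → sohor.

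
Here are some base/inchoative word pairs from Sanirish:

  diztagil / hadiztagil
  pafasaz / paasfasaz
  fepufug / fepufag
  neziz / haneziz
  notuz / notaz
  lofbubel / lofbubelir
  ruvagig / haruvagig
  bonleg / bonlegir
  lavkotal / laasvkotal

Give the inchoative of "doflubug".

doflubag

ruvagig and bonleg both end in -g yet inflect differently (haruvagig, bonlegir), so the final letter is not what conditions the rule; the last vowel is.
"doflubug" has last vowel 'u'. The stems whose last vowel is 'u' (fepufug → fepufag, notuz → notaz) change the last vowel to 'a'.
So doflubug → doflubag.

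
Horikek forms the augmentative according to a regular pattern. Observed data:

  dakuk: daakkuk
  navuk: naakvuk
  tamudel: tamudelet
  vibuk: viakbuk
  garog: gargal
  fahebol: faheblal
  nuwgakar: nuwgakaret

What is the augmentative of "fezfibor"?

fezfibral

"fezfibor" has last vowel 'o'. The stems whose last vowel is 'o' (fahebol → faheblal, garog → gargal) delete the last vowel and add -al.
So fezfibor → fezfibral.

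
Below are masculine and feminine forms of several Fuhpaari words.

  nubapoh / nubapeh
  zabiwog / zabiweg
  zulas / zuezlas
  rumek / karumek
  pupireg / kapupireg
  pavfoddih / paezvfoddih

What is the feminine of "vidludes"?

kavidludes

zabiwog and pupireg both end in -g yet inflect differently (zabiweg, kapupireg), so the final letter is not what conditions the rule; the last vowel is.
"vidludes" has last vowel 'e'. The stems whose last vowel is 'e' (rumek → karumek, pupireg → kapupireg) add the prefix ka-.
So vidludes → kavidludes.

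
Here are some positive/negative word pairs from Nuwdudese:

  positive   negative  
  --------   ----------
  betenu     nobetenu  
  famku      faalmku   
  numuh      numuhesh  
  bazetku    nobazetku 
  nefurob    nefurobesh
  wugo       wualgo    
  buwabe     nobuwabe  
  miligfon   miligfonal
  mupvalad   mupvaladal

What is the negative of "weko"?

wealko

betenu and famku both end in -u yet inflect differently (nobetenu, faalmku), so the final letter is not what conditions the rule; the first letter is.
"weko" begins with w-. The one such stem in the data (wugo → wualgo) inserts -al- after the first vowel (as does famku), so the same rule applies.
So weko → wealko.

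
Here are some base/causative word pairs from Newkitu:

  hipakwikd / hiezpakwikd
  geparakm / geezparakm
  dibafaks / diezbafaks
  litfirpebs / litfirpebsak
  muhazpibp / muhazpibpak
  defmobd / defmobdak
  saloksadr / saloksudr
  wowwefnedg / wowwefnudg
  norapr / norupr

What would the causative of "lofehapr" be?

dibafaks and litfirpebs both end in -s yet inflect differently (diezbafaks, litfirpebsak), so the final letter is not what conditions the rule; the second-to-last letter is.
"lofehapr" has second-to-last letter 'p'. The one such stem in the data (norapr → norupr) changes the last vowel to 'u' (as do saloksadr, wowwefnedg), so the same rule applies.
So lofehapr → lofehupr.

lofehupr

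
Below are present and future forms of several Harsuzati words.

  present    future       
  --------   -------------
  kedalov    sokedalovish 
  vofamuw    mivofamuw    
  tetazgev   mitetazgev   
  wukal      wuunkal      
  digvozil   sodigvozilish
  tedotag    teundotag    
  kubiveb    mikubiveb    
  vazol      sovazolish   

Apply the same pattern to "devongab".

deunvongab

wukal and vazol both end in -l yet inflect differently (wuunkal, sovazolish), so the final letter is not what conditions the rule; the last vowel is.
"devongab" has last vowel 'a'. The stems whose last vowel is 'a' (wukal → wuunkal, tedotag → teundotag) insert -un- after the first vowel.
So devongab → deunvongab.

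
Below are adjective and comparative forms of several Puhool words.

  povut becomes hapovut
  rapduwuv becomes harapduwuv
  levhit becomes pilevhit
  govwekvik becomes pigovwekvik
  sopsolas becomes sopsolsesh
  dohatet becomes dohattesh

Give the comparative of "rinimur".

harinimur

povut and levhit both end in -t yet inflect differently (hapovut, pilevhit), so the final letter is not what conditions the rule; the last vowel is.
"rinimur" has last vowel 'u'. The stems whose last vowel is 'u' (povut → hapovut, rapduwuv → harapduwuv) add the prefix ha-.
The other patterns: stems whose last vowel is 'i' add the prefix pi-; stems whose last vowel is 'a' or 'e' delete the last vowel and add -esh.
So rinimur → harinimur.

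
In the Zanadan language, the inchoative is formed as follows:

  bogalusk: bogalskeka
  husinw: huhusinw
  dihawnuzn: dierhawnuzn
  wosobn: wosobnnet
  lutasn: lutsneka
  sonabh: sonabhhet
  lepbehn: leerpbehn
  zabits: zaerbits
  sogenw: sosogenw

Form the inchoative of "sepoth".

lutasn and wosobn both end in -n yet inflect differently (lutsneka, wosobnnet), so the final letter is not what conditions the rule; the second-to-last letter is.
"sepoth" has second-to-last letter 't'. The one such stem in the data (zabits → zaerbits) inserts -er- after the first vowel (as do dihawnuzn, lepbehn), so the same rule applies.
The other patterns: stems whose second-to-last letter is 's' delete the last vowel and add -eka; stems whose second-to-last letter is 'b' double the final consonant and add -et; stems whose second-to-last letter is 'n' repeat the first consonant+vowel as a prefix.
So sepoth → seerpoth.

seerpoth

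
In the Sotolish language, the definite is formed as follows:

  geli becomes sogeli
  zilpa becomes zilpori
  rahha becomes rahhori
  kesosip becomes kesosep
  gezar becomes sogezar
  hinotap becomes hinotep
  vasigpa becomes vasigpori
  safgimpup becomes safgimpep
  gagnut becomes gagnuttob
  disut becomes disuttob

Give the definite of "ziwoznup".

ziwoznep

disut and safgimpup both have last vowel 'u' yet inflect differently (disuttob, safgimpep), so the last vowel is not what conditions the rule; the final letter is.
"ziwoznup" ends in -p. The stems ending in -p (safgimpup → safgimpep, kesosip → kesosep, hinotap → hinotep) change the last vowel to 'e'.
The other patterns: stems ending in -t double the final consonant and add -ob; stems ending in -a drop the final letter and add -ori; stems ending in -i or -r add the prefix so-.
So ziwoznup → ziwoznep.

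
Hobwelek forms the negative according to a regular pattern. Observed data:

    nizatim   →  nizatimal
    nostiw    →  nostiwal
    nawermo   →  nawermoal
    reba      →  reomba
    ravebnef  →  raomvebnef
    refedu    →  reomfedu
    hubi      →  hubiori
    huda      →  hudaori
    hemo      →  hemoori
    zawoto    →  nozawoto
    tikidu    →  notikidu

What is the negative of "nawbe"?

nawbeal

reba and huda both end in -a yet inflect differently (reomba, hudaori), so the final letter is not what conditions the rule; the first letter is.
"nawbe" begins with n-. The stems beginning with n- (nizatim → nizatimal, nostiw → nostiwal, nawermo → nawermoal) add -al.
So nawbe → nawbeal.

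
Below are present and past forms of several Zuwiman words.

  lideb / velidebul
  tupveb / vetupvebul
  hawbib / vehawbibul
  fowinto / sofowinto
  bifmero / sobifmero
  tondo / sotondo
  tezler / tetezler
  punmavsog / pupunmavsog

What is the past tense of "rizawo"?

sorizawo

lideb and tezler both have last vowel 'e' yet inflect differently (velidebul, tetezler), so the last vowel is not what conditions the rule; the final letter is.
"rizawo" ends in -o. The stems ending in -o (fowinto → sofowinto, bifmero → sobifmero, tondo → sotondo) add the prefix so-.
So rizawo → sorizawo.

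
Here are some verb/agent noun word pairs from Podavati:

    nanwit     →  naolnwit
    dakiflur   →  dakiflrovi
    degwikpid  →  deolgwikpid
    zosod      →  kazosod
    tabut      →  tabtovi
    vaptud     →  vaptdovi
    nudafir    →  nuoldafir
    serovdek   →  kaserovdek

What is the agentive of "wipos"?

"wipos" has last vowel 'o'. The one such stem in the data (zosod → kazosod) adds the prefix ka-, so the same rule applies.
The other patterns: stems whose last vowel is 'u' delete the last vowel and add -ovi; stems whose last vowel is 'i' insert -ol- after the first vowel.
So wipos → kawipos.

kawipos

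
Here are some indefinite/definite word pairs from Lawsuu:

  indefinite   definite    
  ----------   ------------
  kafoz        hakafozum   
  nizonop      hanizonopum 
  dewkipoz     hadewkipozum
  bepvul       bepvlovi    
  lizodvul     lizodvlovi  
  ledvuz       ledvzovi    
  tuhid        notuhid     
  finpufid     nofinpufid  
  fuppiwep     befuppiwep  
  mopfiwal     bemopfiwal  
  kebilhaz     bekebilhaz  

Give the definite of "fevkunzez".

kafoz and ledvuz both end in -z yet inflect differently (hakafozum, ledvzovi), so the final letter is not what conditions the rule; the last vowel is.
"fevkunzez" has last vowel 'e'. The one such stem in the data (fuppiwep → befuppiwep) adds the prefix be-, so the same rule applies.
The other patterns: stems whose last vowel is 'o' add ha- … -um around the stem; stems whose last vowel is 'u' delete the last vowel and add -ovi; stems whose last vowel is 'i' add the prefix no-.
So fevkunzez → befevkunzez.

befevkunzez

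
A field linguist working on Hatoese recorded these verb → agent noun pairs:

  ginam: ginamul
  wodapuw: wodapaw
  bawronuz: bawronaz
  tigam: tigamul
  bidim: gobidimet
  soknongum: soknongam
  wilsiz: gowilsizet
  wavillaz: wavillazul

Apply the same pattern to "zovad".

ginam and bidim both end in -m yet inflect differently (ginamul, gobidimet), so the final letter is not what conditions the rule; the last vowel is.
"zovad" has last vowel 'a'. The stems whose last vowel is 'a' (ginam → ginamul, tigam → tigamul, wavillaz → wavillazul) add -ul.
So zovad → zovadul.

zovadul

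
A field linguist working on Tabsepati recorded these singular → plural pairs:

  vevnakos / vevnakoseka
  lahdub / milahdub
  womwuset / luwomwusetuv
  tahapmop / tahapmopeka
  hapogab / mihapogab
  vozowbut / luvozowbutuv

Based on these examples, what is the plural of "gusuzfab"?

vozowbut and lahdub both have last vowel 'u' yet inflect differently (luvozowbutuv, milahdub), so the last vowel is not what conditions the rule; the final letter is.
"gusuzfab" ends in -b. The stems ending in -b (hapogab → mihapogab, lahdub → milahdub) add the prefix mi-.
So gusuzfab → migusuzfab.

migusuzfab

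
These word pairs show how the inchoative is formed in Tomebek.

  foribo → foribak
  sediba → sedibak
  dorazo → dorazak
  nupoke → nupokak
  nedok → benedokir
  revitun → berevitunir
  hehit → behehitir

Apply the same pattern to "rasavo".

rasavak

"rasavo" ends in a vowel. The stems ending in a vowel (foribo → foribak, sediba → sedibak, dorazo → dorazak) drop the final letter and add -ak.
So rasavo → rasavak.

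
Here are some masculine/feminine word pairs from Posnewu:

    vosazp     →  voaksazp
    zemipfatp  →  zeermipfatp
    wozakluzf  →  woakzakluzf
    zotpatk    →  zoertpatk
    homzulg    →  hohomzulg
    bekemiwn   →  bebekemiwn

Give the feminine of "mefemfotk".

vosazp and zemipfatp both end in -p yet inflect differently (voaksazp, zeermipfatp), so the final letter is not what conditions the rule; the second-to-last letter is.
"mefemfotk" has second-to-last letter 't'. The stems whose second-to-last letter is 't' (zemipfatp → zeermipfatp, zotpatk → zoertpatk) insert -er- after the first vowel.
The other patterns: stems whose second-to-last letter is 'z' insert -ak- after the first vowel; stems whose second-to-last letter is 'l' or 'w' repeat the first consonant+vowel as a prefix.
So mefemfotk → meerfemfotk.

meerfemfotk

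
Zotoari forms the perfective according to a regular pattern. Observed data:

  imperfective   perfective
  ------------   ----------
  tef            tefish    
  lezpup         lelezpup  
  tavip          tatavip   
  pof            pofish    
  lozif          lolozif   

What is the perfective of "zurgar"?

lozif and pof both end in -f yet inflect differently (lolozif, pofish), so the final letter is not what conditions the rule; the number of vowels is.
"zurgar" has 2 vowels. The stems with 2 vowels (lozif → lolozif, lezpup → lelezpup, tavip → tatavip) repeat the first consonant+vowel as a prefix.
The other pattern: stems with 1 vowel add -ish.
So zurgar → zuzurgar.

zuzurgar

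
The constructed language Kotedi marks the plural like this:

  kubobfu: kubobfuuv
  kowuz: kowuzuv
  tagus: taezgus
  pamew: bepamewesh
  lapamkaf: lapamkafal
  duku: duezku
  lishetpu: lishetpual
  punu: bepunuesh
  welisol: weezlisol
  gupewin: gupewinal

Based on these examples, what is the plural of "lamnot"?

lishetpu and kubobfu both end in -u yet inflect differently (lishetpual, kubobfuuv), so the final letter is not what conditions the rule; the first letter is.
"lamnot" begins with l-. The stems beginning with l- (lishetpu → lishetpual, lapamkaf → lapamkafal) add -al.
The other patterns: stems beginning with k- add -uv; stems beginning with p- add be- … -esh around the stem; stems beginning with d-, t- or w- insert -ez- after the first vowel.
So lamnot → lamnotal.

lamnotal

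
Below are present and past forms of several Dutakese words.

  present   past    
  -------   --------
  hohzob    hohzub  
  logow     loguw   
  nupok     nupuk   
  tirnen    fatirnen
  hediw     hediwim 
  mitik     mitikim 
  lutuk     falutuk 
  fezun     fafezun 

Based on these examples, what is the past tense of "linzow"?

linzuw

nupok and mitik both end in -k yet inflect differently (nupuk, mitikim), so the final letter is not what conditions the rule; the last vowel is.
"linzow" has last vowel 'o'. The stems whose last vowel is 'o' (nupok → nupuk, logow → loguw, hohzob → hohzub) change the last vowel to 'u'.
The other patterns: stems whose last vowel is 'i' add -im; stems whose last vowel is 'e' or 'u' add the prefix fa-.
So linzow → linzuw.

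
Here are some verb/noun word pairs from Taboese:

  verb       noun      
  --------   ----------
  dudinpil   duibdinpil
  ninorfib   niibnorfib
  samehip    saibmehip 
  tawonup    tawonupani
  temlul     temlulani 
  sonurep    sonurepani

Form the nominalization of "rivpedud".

samehip and tawonup both end in -p yet inflect differently (saibmehip, tawonupani), so the final letter is not what conditions the rule; the last vowel is.
"rivpedud" has last vowel 'u'. The stems whose last vowel is 'u' (tawonup → tawonupani, temlul → temlulani) add -ani.
So rivpedud → rivpedudani.

rivpedudani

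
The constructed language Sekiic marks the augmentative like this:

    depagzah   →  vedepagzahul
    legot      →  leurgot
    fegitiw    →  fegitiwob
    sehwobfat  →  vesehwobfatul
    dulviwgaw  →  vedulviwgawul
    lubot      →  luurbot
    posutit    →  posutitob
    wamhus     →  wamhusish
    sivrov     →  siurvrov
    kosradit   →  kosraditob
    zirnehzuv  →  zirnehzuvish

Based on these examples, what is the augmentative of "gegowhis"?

gegowhisob

kosradit and lubot both end in -t yet inflect differently (kosraditob, luurbot), so the final letter is not what conditions the rule; the last vowel is.
"gegowhis" has last vowel 'i'. The stems whose last vowel is 'i' (fegitiw → fegitiwob, kosradit → kosraditob, posutit → posutitob) add -ob.
The other patterns: stems whose last vowel is 'u' add -ish; stems whose last vowel is 'o' insert -ur- after the first vowel; stems whose last vowel is 'a' add ve- … -ul around the stem.
So gegowhis → gegowhisob.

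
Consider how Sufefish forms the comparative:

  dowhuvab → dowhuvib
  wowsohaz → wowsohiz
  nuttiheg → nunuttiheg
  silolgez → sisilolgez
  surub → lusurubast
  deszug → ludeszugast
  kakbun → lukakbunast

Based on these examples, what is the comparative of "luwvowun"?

deszug and nuttiheg both end in -g yet inflect differently (ludeszugast, nunuttiheg), so the final letter is not what conditions the rule; the last vowel is.
"luwvowun" has last vowel 'u'. The stems whose last vowel is 'u' (kakbun → lukakbunast, deszug → ludeszugast, surub → lusurubast) add lu- … -ast around the stem.
The other patterns: stems whose last vowel is 'e' repeat the first consonant+vowel as a prefix; stems whose last vowel is 'a' change the last vowel to 'i'.
So luwvowun → luluwvowunast.

luluwvowunast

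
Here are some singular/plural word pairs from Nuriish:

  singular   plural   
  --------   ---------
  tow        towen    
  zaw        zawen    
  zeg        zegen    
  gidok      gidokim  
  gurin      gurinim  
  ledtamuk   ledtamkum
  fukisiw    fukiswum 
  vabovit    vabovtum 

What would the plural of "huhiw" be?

"huhiw" has 2 vowels. The stems with 2 vowels (gidok → gidokim, gurin → gurinim) add -im.
The other patterns: stems with 1 vowel add -en; stems with 3 vowels delete the last vowel and add -um.
So huhiw → huhiwim.

huhiwim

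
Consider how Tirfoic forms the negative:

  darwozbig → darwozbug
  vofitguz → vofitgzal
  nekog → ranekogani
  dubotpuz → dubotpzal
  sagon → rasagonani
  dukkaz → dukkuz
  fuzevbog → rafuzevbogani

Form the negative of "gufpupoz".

ragufpupozani

vofitguz and dukkaz both end in -z yet inflect differently (vofitgzal, dukkuz), so the final letter is not what conditions the rule; the last vowel is.
"gufpupoz" has last vowel 'o'. The stems whose last vowel is 'o' (nekog → ranekogani, sagon → rasagonani, fuzevbog → rafuzevbogani) add ra- … -ani around the stem.
So gufpupoz → ragufpupozani.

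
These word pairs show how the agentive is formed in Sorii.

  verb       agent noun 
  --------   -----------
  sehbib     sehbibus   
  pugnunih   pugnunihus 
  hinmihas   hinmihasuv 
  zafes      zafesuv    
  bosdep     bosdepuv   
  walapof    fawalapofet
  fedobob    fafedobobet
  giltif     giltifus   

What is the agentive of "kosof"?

giltif and walapof both end in -f yet inflect differently (giltifus, fawalapofet), so the final letter is not what conditions the rule; the last vowel is.
"kosof" has last vowel 'o'. The stems whose last vowel is 'o' (walapof → fawalapofet, fedobob → fafedobobet) add fa- … -et around the stem.
So kosof → fakosofet.

fakosofet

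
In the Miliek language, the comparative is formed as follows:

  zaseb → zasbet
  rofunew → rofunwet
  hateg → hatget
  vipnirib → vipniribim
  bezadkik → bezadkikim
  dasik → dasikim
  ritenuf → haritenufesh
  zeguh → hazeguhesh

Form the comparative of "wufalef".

"wufalef" has last vowel 'e'. The stems whose last vowel is 'e' (zaseb → zasbet, rofunew → rofunwet, hateg → hatget) delete the last vowel and add -et.
The other patterns: stems whose last vowel is 'i' add -im; stems whose last vowel is 'u' add ha- … -esh around the stem.
So wufalef → wufalfet.

wufalfet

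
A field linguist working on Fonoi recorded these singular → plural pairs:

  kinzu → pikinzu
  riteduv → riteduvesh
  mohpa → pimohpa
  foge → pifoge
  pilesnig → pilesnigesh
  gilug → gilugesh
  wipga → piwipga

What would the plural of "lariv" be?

gilug and kinzu both have last vowel 'u' yet inflect differently (gilugesh, pikinzu), so the last vowel is not what conditions the rule; whether the stem ends in a vowel or a consonant is.
"lariv" ends in a consonant. The stems ending in a consonant (pilesnig → pilesnigesh, gilug → gilugesh, riteduv → riteduvesh) add -esh.
The other pattern: stems ending in a vowel add the prefix pi-.
So lariv → larivesh.

larivesh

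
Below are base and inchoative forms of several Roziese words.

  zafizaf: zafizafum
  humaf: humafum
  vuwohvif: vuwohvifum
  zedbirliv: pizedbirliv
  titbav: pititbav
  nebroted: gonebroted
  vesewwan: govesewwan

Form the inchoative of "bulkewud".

vuwohvif and zedbirliv both have last vowel 'i' yet inflect differently (vuwohvifum, pizedbirliv), so the last vowel is not what conditions the rule; the final letter is.
"bulkewud" ends in -d. The one such stem in the data (nebroted → gonebroted) adds the prefix go-, so the same rule applies.
So bulkewud → gobulkewud.

gobulkewud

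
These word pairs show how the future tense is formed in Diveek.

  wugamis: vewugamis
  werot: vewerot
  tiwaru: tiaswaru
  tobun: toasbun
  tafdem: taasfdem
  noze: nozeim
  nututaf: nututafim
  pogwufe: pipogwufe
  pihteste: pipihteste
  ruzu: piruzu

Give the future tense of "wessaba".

vewessaba

noze and pogwufe both end in -e yet inflect differently (nozeim, pipogwufe), so the final letter is not what conditions the rule; the first letter is.
"wessaba" begins with w-. The stems beginning with w- (wugamis → vewugamis, werot → vewerot) add the prefix ve-.
So wessaba → vewessaba.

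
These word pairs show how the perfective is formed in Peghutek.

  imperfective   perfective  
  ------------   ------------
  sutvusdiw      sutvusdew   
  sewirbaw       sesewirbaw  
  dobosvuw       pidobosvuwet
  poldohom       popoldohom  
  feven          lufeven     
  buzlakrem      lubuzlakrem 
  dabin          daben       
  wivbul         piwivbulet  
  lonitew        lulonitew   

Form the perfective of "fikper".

sewirbaw and dobosvuw both end in -w yet inflect differently (sesewirbaw, pidobosvuwet), so the final letter is not what conditions the rule; the last vowel is.
"fikper" has last vowel 'e'. The stems whose last vowel is 'e' (lonitew → lulonitew, feven → lufeven, buzlakrem → lubuzlakrem) add the prefix lu-.
So fikper → lufikper.

lufikper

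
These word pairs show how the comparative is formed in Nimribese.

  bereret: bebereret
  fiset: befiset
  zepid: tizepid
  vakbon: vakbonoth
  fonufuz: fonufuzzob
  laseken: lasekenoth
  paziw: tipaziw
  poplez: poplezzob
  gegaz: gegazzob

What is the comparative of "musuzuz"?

musuzuzzob

poplez and bereret both have last vowel 'e' yet inflect differently (poplezzob, bebereret), so the last vowel is not what conditions the rule; the final letter is.
"musuzuz" ends in -z. The stems ending in -z (poplez → poplezzob, gegaz → gegazzob, fonufuz → fonufuzzob) double the final consonant and add -ob.
The other patterns: stems ending in -t add the prefix be-; stems ending in -n add -oth; stems ending in -d or -w add the prefix ti-.
So musuzuz → musuzuzzob.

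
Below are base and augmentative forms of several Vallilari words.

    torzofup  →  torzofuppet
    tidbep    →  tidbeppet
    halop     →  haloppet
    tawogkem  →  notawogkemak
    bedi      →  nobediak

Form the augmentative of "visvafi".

novisvafiak

"visvafi" ends in -i. The one such stem in the data (bedi → nobediak) adds no- … -ak around the stem, so the same rule applies.
The other pattern: stems ending in -p double the final consonant and add -et.
So visvafi → novisvafiak.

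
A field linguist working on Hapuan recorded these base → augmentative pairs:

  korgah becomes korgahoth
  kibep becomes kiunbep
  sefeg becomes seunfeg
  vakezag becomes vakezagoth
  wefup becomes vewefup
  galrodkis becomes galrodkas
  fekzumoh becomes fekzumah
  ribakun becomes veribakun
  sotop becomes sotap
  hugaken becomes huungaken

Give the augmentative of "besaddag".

korgah and fekzumoh both end in -h yet inflect differently (korgahoth, fekzumah), so the final letter is not what conditions the rule; the last vowel is.
"besaddag" has last vowel 'a'. The stems whose last vowel is 'a' (vakezag → vakezagoth, korgah → korgahoth) add -oth.
The other patterns: stems whose last vowel is 'u' add the prefix ve-; stems whose last vowel is 'i' or 'o' change the last vowel to 'a'; stems whose last vowel is 'e' insert -un- after the first vowel.
So besaddag → besaddagoth.

besaddagoth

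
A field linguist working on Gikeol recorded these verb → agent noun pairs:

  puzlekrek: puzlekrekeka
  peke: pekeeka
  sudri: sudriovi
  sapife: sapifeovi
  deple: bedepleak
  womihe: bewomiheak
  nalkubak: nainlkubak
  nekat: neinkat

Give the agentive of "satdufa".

satdufaovi

peke and sapife both end in -e yet inflect differently (pekeeka, sapifeovi), so the final letter is not what conditions the rule; the first letter is.
"satdufa" begins with s-. The stems beginning with s- (sudri → sudriovi, sapife → sapifeovi) add -ovi.
The other patterns: stems beginning with p- add -eka; stems beginning with d- or w- add be- … -ak around the stem; stems beginning with n- insert -in- after the first vowel.
So satdufa → satdufaovi.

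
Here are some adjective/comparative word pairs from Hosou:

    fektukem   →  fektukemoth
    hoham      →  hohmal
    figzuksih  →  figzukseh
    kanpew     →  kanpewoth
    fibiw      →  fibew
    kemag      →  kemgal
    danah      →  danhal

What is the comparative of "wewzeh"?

"wewzeh" has last vowel 'e'. The stems whose last vowel is 'e' (fektukem → fektukemoth, kanpew → kanpewoth) add -oth.
So wewzeh → wewzehoth.

wewzehoth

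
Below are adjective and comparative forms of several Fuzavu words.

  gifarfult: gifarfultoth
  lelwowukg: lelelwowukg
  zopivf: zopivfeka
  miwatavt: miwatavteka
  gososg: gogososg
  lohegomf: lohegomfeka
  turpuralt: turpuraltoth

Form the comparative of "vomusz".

turpuralt and miwatavt both end in -t yet inflect differently (turpuraltoth, miwatavteka), so the final letter is not what conditions the rule; the second-to-last letter is.
"vomusz" has second-to-last letter 's'. The one such stem in the data (gososg → gogososg) repeats the first consonant+vowel as a prefix (as does lelwowukg), so the same rule applies.
The other patterns: stems whose second-to-last letter is 'l' add -oth; stems whose second-to-last letter is 'm' or 'v' add -eka.
So vomusz → vovomusz.

vovomusz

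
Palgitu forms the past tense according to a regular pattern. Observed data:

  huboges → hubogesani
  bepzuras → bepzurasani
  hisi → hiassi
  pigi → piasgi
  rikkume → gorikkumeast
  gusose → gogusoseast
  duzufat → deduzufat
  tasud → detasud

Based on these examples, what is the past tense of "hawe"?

gohaweast

huboges and rikkume both have last vowel 'e' yet inflect differently (hubogesani, gorikkumeast), so the last vowel is not what conditions the rule; the final letter is.
"hawe" ends in -e. The stems ending in -e (rikkume → gorikkumeast, gusose → gogusoseast) add go- … -ast around the stem.
So hawe → gohaweast.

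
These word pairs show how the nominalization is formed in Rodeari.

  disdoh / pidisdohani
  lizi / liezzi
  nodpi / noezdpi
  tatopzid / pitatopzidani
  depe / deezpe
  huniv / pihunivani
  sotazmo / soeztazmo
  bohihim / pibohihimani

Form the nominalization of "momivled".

"momivled" ends in a consonant. The stems ending in a consonant (tatopzid → pitatopzidani, disdoh → pidisdohani, bohihim → pibohihimani) add pi- … -ani around the stem.
The other pattern: stems ending in a vowel insert -ez- after the first vowel.
So momivled → pimomivledani.

pimomivledani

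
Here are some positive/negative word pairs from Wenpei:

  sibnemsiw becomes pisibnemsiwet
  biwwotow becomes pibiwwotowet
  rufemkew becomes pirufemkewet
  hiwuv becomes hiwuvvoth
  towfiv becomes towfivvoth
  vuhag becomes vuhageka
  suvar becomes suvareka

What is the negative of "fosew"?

"fosew" ends in -w. The stems ending in -w (sibnemsiw → pisibnemsiwet, biwwotow → pibiwwotowet, rufemkew → pirufemkewet) add pi- … -et around the stem.
So fosew → pifosewet.

pifosewet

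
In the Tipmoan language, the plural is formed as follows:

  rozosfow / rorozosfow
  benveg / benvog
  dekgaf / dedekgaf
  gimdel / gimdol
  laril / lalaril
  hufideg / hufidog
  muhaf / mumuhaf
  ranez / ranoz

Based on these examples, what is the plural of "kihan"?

kikihan

gimdel and laril both end in -l yet inflect differently (gimdol, lalaril), so the final letter is not what conditions the rule; the last vowel is.
"kihan" has last vowel 'a'. The stems whose last vowel is 'a' (muhaf → mumuhaf, dekgaf → dedekgaf) repeat the first consonant+vowel as a prefix.
The other pattern: stems whose last vowel is 'e' change the last vowel to 'o'.
So kihan → kikihan.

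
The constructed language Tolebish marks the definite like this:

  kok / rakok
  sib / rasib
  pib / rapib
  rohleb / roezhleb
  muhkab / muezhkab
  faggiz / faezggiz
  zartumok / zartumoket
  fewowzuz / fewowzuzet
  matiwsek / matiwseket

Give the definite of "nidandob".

sib and rohleb both end in -b yet inflect differently (rasib, roezhleb), so the final letter is not what conditions the rule; the number of vowels is.
"nidandob" has 3 vowels. The stems with 3 vowels (zartumok → zartumoket, fewowzuz → fewowzuzet, matiwsek → matiwseket) add -et.
So nidandob → nidandobet.

nidandobet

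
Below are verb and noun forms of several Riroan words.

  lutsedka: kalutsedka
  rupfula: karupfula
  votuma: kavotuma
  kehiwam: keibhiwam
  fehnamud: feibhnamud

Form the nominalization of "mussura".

lutsedka and kehiwam both have last vowel 'a' yet inflect differently (kalutsedka, keibhiwam), so the last vowel is not what conditions the rule; the final letter is.
"mussura" ends in -a. The stems ending in -a (lutsedka → kalutsedka, rupfula → karupfula, votuma → kavotuma) add the prefix ka-.
So mussura → kamussura.

kamussura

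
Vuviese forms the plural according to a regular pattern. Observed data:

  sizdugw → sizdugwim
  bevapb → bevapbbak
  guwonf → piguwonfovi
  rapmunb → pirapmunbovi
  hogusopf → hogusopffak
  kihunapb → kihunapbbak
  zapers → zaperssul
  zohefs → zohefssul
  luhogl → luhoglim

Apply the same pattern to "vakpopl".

vakpopllak

hogusopf and guwonf both end in -f yet inflect differently (hogusopffak, piguwonfovi), so the final letter is not what conditions the rule; the second-to-last letter is.
"vakpopl" has second-to-last letter 'p'. The stems whose second-to-last letter is 'p' (kihunapb → kihunapbbak, hogusopf → hogusopffak, bevapb → bevapbbak) double the final consonant and add -ak.
The other patterns: stems whose second-to-last letter is 'f' or 'r' double the final consonant and add -ul; stems whose second-to-last letter is 'g' add -im; stems whose second-to-last letter is 'n' add pi- … -ovi around the stem.
So vakpopl → vakpopllak.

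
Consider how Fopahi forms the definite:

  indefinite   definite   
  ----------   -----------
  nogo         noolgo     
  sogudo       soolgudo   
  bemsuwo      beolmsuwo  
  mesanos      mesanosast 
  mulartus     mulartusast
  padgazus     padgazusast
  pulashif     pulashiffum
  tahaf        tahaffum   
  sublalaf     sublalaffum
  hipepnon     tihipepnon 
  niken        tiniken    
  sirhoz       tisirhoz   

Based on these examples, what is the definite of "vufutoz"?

tivufutoz

"vufutoz" ends in -z. The one such stem in the data (sirhoz → tisirhoz) adds the prefix ti-, so the same rule applies.
The other patterns: stems ending in -o insert -ol- after the first vowel; stems ending in -s add -ast; stems ending in -f double the final consonant and add -um.
So vufutoz → tivufutoz.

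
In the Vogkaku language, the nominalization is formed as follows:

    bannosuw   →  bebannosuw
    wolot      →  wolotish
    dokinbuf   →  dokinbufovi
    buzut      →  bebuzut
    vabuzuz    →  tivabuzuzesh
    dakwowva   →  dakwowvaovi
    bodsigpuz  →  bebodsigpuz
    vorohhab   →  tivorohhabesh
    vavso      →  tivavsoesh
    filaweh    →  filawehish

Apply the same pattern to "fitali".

fitaliish

vabuzuz and bodsigpuz both end in -z yet inflect differently (tivabuzuzesh, bebodsigpuz), so the final letter is not what conditions the rule; the first letter is.
"fitali" begins with f-. The one such stem in the data (filaweh → filawehish) adds -ish, so the same rule applies.
The other patterns: stems beginning with v- add ti- … -esh around the stem; stems beginning with b- add the prefix be-; stems beginning with d- add -ovi.
So fitali → fitaliish.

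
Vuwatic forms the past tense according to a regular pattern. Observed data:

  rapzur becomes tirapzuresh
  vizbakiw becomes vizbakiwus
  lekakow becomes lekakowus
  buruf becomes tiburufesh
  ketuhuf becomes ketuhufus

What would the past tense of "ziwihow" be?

"ziwihow" has 3 vowels. The stems with 3 vowels (vizbakiw → vizbakiwus, ketuhuf → ketuhufus, lekakow → lekakowus) add -us.
The other pattern: stems with 2 vowels add ti- … -esh around the stem.
So ziwihow → ziwihowus.

ziwihowus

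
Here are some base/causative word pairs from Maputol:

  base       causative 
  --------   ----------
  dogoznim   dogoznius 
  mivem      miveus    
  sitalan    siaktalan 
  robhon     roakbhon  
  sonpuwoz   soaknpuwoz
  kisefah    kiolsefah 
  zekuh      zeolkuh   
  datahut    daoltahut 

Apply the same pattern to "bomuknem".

"bomuknem" ends in -m. The stems ending in -m (dogoznim → dogoznius, mivem → miveus) drop the final letter and add -us.
So bomuknem → bomukneus.

bomukneus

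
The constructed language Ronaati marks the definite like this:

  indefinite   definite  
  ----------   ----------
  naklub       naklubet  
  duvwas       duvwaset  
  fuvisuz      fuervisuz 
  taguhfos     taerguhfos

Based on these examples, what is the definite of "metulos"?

taguhfos and duvwas both end in -s yet inflect differently (taerguhfos, duvwaset), so the final letter is not what conditions the rule; the number of vowels is.
"metulos" has 3 vowels. The stems with 3 vowels (fuvisuz → fuervisuz, taguhfos → taerguhfos) insert -er- after the first vowel.
The other pattern: stems with 2 vowels add -et.
So metulos → meertulos.

meertulos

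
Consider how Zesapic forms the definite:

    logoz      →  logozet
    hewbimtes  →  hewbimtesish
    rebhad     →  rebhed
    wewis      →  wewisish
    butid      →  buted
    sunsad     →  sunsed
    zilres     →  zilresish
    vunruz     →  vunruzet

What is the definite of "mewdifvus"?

"mewdifvus" ends in -s. The stems ending in -s (hewbimtes → hewbimtesish, wewis → wewisish, zilres → zilresish) add -ish.
So mewdifvus → mewdifvusish.

mewdifvusish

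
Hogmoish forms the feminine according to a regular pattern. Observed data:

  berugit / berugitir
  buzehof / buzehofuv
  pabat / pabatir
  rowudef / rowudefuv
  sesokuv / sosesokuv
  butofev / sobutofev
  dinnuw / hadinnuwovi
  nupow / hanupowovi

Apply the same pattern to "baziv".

sobaziv

"baziv" ends in -v. The stems ending in -v (sesokuv → sosesokuv, butofev → sobutofev) add the prefix so-.
So baziv → sobaziv.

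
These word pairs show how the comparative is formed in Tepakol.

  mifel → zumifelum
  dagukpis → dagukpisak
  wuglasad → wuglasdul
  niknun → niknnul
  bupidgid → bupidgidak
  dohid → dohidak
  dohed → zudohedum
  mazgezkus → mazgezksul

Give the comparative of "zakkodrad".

wuglasad and dohid both end in -d yet inflect differently (wuglasdul, dohidak), so the final letter is not what conditions the rule; the last vowel is.
"zakkodrad" has last vowel 'a'. The one such stem in the data (wuglasad → wuglasdul) deletes the last vowel and adds -ul (as do mazgezkus, niknun), so the same rule applies.
So zakkodrad → zakkodrdul.

zakkodrdul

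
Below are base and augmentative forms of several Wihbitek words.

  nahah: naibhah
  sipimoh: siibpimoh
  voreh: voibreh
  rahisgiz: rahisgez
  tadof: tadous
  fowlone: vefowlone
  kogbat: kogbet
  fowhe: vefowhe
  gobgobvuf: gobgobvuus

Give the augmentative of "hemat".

hemet

tadof and sipimoh both have last vowel 'o' yet inflect differently (tadous, siibpimoh), so the last vowel is not what conditions the rule; the final letter is.
"hemat" ends in -t. The one such stem in the data (kogbat → kogbet) changes the last vowel to 'e' (as does rahisgiz), so the same rule applies.
So hemat → hemet.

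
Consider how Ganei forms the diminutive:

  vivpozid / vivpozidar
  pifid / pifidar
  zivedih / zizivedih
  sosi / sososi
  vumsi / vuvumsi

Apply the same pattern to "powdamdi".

vivpozid and zivedih both have last vowel 'i' yet inflect differently (vivpozidar, zizivedih), so the last vowel is not what conditions the rule; the final letter is.
"powdamdi" ends in -i. The stems ending in -i (sosi → sososi, vumsi → vuvumsi) repeat the first consonant+vowel as a prefix.
The other pattern: stems ending in -d add -ar.
So powdamdi → popowdamdi.

popowdamdi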